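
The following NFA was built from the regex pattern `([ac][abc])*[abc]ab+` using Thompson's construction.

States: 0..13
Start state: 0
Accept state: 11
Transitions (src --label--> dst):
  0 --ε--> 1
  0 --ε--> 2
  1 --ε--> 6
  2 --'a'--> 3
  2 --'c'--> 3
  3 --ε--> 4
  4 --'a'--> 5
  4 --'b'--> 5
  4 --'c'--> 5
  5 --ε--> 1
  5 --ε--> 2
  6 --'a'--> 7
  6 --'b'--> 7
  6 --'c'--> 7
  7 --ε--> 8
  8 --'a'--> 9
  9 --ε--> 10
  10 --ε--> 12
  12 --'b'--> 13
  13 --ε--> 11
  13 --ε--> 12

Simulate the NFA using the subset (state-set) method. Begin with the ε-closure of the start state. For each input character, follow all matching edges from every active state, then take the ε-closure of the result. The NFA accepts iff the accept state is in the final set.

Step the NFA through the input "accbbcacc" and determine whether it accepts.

S₀ = ε-closure({0}) = {0,1,2,6}
'a' @ 1: {3,4,7,8}
'c' @ 2: {1,2,5,6}
'c' @ 3: {3,4,7,8}
'b' @ 4: {1,2,5,6}
'b' @ 5: {7,8}
'c' @ 6: {}  — dead — no transitions
rest 'acc' ignored (set empty)
after full input: {}  (accept=11 not in)

Answer: REJECT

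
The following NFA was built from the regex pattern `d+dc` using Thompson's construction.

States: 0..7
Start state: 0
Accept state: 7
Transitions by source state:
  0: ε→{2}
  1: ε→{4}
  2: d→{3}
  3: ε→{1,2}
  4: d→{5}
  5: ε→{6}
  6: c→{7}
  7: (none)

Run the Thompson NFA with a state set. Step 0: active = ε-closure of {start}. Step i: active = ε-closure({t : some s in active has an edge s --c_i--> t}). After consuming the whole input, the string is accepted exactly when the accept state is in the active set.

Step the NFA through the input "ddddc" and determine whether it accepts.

Answer: ACCEPT

Steps:
initial (ε-close {0}): {0,2}
'd' @ 1: {1,2,3,4}
'd' @ 2: {1,2,3,4,5,6}
'd' @ 3: {1,2,3,4,5,6}
'd' @ 4: {1,2,3,4,5,6}
'c' @ 5: {7}  (accept∈set)
after full input: {7}  (accept=7 in)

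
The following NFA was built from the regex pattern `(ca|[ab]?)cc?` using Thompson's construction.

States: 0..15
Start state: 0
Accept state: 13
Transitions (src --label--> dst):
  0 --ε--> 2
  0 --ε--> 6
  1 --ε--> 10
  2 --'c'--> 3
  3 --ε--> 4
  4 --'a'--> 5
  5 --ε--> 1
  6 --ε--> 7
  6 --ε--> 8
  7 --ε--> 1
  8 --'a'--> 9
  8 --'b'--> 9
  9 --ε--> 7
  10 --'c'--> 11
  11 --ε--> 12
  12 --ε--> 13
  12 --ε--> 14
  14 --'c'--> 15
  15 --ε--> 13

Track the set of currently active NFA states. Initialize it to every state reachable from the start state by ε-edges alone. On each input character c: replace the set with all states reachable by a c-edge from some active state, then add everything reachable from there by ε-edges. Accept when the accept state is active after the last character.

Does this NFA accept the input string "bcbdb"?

initial (ε-close {0}): {0,1,2,6,7,8,10}
'b' @ 1: {1,7,9,10}
'c' @ 2: {11,12,13,14}  ✓accept
'b' @ 3: {}  — dead — no transitions
rest 'db' ignored (set empty)
end set {} — state 13 not in

Answer: REJECT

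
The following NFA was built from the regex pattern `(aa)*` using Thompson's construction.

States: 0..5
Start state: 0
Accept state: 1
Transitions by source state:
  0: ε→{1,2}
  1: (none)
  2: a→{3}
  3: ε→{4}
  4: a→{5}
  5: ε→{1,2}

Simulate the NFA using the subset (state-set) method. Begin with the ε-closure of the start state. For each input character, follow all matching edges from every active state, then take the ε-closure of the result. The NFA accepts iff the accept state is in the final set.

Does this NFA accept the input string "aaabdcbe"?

Answer: REJECT

Derivation:
initial (ε-close {0}): {0,1,2}
'a' @ 1: {3,4}
'a' @ 2: {1,2,5}  (accept∈set)
'a' @ 3: {3,4}
'b' @ 4: {}  — no active states
rest 'dcbe' ignored (set empty)
after full input: {}  (accept=1 not in)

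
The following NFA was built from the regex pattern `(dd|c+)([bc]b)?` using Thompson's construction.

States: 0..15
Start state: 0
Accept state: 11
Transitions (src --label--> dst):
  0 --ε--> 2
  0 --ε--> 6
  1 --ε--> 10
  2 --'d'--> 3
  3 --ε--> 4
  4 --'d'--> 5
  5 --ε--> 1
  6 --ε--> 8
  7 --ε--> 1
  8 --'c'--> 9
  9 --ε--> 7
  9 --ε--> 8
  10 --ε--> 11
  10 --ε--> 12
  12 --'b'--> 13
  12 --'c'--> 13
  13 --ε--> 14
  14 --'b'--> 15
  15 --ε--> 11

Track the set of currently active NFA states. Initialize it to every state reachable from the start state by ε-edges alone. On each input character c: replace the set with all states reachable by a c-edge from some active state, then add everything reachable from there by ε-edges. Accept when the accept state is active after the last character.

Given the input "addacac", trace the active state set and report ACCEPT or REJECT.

Answer: REJECT

Derivation:
start: ε-closure({0}) = {0,2,6,8}
'a' @ 1: {}  — dead — no transitions
rest 'ddacac' ignored (set empty)
end set {} — state 11 not in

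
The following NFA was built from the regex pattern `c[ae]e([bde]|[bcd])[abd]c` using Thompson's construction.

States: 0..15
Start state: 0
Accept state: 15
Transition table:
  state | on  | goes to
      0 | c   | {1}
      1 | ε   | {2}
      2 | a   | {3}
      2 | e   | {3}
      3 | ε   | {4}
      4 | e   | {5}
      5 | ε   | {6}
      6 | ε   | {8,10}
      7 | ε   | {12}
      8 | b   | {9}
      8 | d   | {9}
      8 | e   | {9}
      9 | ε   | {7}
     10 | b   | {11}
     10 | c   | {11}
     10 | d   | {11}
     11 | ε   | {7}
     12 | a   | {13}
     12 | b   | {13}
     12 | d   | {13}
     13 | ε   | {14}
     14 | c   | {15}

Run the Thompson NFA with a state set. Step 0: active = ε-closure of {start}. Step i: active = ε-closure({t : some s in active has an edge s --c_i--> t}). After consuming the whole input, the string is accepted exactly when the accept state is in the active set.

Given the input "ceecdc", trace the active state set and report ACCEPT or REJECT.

Answer: ACCEPT

Steps:
start: ε-closure({0}) = {0}
'c' @ 1: {1,2}
'e' @ 2: {3,4}
'e' @ 3: {5,6,8,10}
'c' @ 4: {7,11,12}
'd' @ 5: {13,14}
'c' @ 6: {15}  ✓accept
final: {15}; accept 15 in set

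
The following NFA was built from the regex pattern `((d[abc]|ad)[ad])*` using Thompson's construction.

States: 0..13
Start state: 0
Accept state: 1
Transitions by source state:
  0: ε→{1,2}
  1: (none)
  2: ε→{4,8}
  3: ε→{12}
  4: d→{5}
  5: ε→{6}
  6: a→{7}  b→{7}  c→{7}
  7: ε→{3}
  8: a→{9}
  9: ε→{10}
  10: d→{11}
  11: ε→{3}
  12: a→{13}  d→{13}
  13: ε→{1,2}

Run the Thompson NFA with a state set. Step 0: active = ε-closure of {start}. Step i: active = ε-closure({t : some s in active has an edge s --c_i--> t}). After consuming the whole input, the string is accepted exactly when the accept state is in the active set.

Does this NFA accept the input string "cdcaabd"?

start: ε-closure({0}) = {0,1,2,4,8}
'c' @ 1: {}  — no active states
rest 'dcaabd' ignored (set empty)
final: {}; accept 1 not in set

Answer: REJECT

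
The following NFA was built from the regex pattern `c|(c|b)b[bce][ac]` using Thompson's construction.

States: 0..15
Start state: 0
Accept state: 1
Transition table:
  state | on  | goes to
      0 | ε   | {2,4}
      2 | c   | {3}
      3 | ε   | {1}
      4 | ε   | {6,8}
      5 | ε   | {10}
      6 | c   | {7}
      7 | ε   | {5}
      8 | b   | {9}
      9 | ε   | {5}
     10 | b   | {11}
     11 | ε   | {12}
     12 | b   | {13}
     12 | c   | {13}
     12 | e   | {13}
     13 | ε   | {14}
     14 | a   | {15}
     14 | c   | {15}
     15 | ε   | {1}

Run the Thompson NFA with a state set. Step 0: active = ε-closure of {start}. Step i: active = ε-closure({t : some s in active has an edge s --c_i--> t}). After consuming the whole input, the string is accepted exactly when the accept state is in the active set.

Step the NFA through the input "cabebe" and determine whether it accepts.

Answer: REJECT

Derivation:
initial (ε-close {0}): {0,2,4,6,8}
'c' @ 1: {1,3,5,7,10}  (accept∈set)
'a' @ 2: {}  — no active states
rest 'bebe' ignored (set empty)
final: {}; accept 1 not in set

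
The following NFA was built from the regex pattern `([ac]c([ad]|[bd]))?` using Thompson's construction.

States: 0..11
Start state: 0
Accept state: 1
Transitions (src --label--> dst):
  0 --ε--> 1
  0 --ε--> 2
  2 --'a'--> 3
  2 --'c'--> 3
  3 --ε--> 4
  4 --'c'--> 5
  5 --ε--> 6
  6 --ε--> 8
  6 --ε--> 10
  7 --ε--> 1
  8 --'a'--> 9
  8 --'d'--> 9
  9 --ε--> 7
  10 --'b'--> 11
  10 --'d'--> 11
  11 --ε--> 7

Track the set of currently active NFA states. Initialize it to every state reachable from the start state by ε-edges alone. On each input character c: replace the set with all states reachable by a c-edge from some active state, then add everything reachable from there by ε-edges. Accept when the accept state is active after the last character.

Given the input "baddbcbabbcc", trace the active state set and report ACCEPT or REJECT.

S₀ = ε-closure({0}) = {0,1,2}
'b' @ 1: {}  — no active states
rest 'addbcbabbcc' ignored (set empty)
final: {}; accept 1 not in set

Answer: REJECT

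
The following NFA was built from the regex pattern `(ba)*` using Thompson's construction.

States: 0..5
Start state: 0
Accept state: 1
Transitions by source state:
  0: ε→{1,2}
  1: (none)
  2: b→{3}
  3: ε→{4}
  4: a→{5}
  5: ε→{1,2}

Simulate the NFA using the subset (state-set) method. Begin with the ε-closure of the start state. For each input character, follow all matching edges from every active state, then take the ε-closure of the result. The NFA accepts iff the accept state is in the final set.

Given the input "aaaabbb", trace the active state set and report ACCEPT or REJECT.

start: ε-closure({0}) = {0,1,2}
'a' @ 1: {}  — no active states
rest 'aaabbb' ignored (set empty)
end set {} — state 1 not in

Answer: REJECT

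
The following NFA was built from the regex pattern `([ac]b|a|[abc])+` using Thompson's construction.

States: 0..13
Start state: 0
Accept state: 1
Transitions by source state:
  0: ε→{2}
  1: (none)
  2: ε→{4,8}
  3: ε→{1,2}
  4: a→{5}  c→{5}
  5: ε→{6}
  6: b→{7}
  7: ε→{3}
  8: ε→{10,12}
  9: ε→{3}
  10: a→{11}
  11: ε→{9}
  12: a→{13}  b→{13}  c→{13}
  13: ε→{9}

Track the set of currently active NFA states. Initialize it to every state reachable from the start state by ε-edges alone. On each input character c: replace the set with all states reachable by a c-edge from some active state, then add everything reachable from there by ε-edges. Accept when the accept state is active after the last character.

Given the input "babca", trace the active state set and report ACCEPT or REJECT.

Answer: ACCEPT

Steps:
S₀ = ε-closure({0}) = {0,2,4,8,10,12}
'b' @ 1: {1,2,3,4,8,9,10,12,13}  [accepting]
'a' @ 2: {1,2,3,4,5,6,8,9,10,11,12,13}  [accepting]
'b' @ 3: {1,2,3,4,7,8,9,10,12,13}  [accepting]
'c' @ 4: {1,2,3,4,5,6,8,9,10,12,13}  [accepting]
'a' @ 5: {1,2,3,4,5,6,8,9,10,11,12,13}  [accepting]
end set {1,2,3,4,5,6,8,9,10,11,12,13} — state 1 in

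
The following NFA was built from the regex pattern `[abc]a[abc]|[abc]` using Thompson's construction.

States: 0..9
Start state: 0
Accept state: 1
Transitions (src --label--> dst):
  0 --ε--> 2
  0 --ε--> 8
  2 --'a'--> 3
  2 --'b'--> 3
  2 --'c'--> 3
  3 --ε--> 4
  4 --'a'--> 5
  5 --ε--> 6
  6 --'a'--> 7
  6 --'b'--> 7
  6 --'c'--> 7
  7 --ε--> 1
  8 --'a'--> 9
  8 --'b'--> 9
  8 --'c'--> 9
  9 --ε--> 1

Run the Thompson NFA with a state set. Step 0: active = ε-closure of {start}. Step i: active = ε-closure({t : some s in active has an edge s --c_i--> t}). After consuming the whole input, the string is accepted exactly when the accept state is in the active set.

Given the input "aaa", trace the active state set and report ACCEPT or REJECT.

Answer: ACCEPT

Steps:
S₀ = ε-closure({0}) = {0,2,8}
'a' @ 1: {1,3,4,9}  [accepting]
'a' @ 2: {5,6}
'a' @ 3: {1,7}  [accepting]
end set {1,7} — state 1 in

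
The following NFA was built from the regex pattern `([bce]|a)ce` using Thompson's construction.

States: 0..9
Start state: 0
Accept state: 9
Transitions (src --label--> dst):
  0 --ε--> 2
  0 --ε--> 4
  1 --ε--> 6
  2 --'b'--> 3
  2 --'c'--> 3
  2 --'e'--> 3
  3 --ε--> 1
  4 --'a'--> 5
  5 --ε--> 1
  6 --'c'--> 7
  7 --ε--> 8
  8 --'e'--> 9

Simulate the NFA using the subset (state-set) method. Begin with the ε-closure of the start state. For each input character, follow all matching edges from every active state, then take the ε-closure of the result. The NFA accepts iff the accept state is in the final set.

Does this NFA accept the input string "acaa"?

Answer: REJECT

Steps:
start: ε-closure({0}) = {0,2,4}
'a' @ 1: {1,5,6}
'c' @ 2: {7,8}
'a' @ 3: {}  — state set empty
rest 'a' ignored (set empty)
final: {}; accept 9 not in set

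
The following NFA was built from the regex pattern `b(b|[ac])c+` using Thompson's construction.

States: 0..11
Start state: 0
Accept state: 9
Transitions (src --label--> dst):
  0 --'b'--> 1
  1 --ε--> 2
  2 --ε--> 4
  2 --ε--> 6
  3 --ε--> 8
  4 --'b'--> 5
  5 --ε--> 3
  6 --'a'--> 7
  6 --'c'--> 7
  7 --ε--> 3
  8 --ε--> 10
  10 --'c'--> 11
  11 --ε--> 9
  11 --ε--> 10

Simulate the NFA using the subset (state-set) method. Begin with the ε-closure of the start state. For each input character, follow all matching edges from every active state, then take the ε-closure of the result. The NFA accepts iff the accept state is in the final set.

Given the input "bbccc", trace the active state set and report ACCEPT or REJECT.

S₀ = ε-closure({0}) = {0}
'b' @ 1: {1,2,4,6}
'b' @ 2: {3,5,8,10}
'c' @ 3: {9,10,11}  (accept∈set)
'c' @ 4: {9,10,11}  (accept∈set)
'c' @ 5: {9,10,11}  (accept∈set)
end set {9,10,11} — state 9 in

Answer: ACCEPT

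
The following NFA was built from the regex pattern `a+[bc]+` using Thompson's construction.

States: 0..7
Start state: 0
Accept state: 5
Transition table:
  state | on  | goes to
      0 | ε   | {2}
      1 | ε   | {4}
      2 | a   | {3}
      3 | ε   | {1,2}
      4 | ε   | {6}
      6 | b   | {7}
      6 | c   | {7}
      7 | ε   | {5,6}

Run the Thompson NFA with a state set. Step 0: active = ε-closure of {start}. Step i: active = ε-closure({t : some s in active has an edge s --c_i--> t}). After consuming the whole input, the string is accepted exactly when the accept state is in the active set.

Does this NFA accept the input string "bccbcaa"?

initial (ε-close {0}): {0,2}
'b' @ 1: {}  — no active states
rest 'ccbcaa' ignored (set empty)
final: {}; accept 5 not in set

Answer: REJECT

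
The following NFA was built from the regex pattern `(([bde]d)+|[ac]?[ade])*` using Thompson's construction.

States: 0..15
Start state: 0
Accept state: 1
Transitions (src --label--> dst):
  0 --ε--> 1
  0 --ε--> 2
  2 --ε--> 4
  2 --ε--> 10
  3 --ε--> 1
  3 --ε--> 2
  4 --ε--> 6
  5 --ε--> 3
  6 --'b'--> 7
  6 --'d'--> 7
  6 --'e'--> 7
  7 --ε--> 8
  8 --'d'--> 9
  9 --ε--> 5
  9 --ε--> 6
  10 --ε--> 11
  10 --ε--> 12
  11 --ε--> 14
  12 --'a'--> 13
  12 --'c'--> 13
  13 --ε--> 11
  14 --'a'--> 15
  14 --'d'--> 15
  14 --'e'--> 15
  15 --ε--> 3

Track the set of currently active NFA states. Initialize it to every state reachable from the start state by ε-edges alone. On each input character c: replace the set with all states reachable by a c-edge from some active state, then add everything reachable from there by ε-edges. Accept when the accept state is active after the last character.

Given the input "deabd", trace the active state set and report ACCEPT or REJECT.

Answer: ACCEPT

Steps:
S₀ = ε-closure({0}) = {0,1,2,4,6,10,11,12,14}
'd' @ 1: {1,2,3,4,6,7,8,10,11,12,14,15}  [accepting]
'e' @ 2: {1,2,3,4,6,7,8,10,11,12,14,15}  [accepting]
'a' @ 3: {1,2,3,4,6,10,11,12,13,14,15}  [accepting]
'b' @ 4: {7,8}
'd' @ 5: {1,2,3,4,5,6,9,10,11,12,14}  [accepting]
after full input: {1,2,3,4,5,6,9,10,11,12,14}  (accept=1 in)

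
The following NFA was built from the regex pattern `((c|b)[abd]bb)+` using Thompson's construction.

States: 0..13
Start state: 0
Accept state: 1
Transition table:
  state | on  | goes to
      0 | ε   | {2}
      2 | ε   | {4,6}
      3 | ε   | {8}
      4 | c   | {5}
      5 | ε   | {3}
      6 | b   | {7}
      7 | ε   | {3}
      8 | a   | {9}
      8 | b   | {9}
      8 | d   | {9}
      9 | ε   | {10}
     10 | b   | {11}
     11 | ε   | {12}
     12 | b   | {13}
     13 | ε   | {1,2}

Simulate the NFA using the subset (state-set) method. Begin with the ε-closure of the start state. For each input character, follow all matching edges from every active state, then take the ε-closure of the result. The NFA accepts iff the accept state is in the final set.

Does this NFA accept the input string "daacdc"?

initial (ε-close {0}): {0,2,4,6}
'd' @ 1: {}  — no active states
rest 'aacdc' ignored (set empty)
after full input: {}  (accept=1 not in)

Answer: REJECT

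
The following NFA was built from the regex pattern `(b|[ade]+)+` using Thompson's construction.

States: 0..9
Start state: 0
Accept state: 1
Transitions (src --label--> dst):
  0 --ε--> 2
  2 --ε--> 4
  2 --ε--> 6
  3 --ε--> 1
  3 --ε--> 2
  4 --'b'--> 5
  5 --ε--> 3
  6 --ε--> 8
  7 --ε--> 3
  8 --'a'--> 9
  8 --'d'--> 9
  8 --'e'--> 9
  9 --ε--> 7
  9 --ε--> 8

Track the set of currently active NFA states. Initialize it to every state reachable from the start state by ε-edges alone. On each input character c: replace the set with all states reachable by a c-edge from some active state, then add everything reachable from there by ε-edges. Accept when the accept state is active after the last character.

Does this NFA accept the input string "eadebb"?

Answer: ACCEPT

Trace:
S₀ = ε-closure({0}) = {0,2,4,6,8}
'e' @ 1: {1,2,3,4,6,7,8,9}  ✓accept
'a' @ 2: {1,2,3,4,6,7,8,9}  ✓accept
'd' @ 3: {1,2,3,4,6,7,8,9}  ✓accept
'e' @ 4: {1,2,3,4,6,7,8,9}  ✓accept
'b' @ 5: {1,2,3,4,5,6,8}  ✓accept
'b' @ 6: {1,2,3,4,5,6,8}  ✓accept
after full input: {1,2,3,4,5,6,8}  (accept=1 in)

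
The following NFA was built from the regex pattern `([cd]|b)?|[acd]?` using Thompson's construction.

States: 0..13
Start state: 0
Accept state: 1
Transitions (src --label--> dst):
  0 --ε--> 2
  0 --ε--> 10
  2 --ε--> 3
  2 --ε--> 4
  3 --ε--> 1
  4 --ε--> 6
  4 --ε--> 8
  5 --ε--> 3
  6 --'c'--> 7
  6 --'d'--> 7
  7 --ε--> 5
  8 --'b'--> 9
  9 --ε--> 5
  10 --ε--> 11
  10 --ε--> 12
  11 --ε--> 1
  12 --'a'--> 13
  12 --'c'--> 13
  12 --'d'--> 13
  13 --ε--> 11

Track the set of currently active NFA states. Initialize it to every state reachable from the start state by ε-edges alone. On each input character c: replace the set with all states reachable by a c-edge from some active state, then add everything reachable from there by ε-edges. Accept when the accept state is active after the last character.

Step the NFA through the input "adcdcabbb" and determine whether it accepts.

start: ε-closure({0}) = {0,1,2,3,4,6,8,10,11,12}
'a' @ 1: {1,11,13}  [accepting]
'd' @ 2: {}  — no active states
rest 'cdcabbb' ignored (set empty)
end set {} — state 1 not in

Answer: REJECT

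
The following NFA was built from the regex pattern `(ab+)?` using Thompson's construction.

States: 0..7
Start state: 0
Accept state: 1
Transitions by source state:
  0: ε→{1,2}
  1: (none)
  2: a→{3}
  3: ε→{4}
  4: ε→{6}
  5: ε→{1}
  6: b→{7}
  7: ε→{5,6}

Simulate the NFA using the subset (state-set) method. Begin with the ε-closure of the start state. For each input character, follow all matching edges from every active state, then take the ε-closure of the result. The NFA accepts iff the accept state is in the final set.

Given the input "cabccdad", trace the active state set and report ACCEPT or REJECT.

initial (ε-close {0}): {0,1,2}
'c' @ 1: {}  — state set empty
rest 'abccdad' ignored (set empty)
end set {} — state 1 not in

Answer: REJECT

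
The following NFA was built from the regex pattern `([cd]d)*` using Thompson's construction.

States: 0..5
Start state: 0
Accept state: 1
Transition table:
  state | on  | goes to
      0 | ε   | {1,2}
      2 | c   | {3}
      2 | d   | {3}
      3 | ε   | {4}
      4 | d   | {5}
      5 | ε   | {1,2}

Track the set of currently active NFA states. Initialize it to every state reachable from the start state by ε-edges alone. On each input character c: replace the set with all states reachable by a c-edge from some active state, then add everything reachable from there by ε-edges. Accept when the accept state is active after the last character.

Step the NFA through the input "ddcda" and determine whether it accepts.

Answer: REJECT

Derivation:
initial (ε-close {0}): {0,1,2}
'd' @ 1: {3,4}
'd' @ 2: {1,2,5}  [accepting]
'c' @ 3: {3,4}
'd' @ 4: {1,2,5}  [accepting]
'a' @ 5: {}  — dead — no transitions
end set {} — state 1 not in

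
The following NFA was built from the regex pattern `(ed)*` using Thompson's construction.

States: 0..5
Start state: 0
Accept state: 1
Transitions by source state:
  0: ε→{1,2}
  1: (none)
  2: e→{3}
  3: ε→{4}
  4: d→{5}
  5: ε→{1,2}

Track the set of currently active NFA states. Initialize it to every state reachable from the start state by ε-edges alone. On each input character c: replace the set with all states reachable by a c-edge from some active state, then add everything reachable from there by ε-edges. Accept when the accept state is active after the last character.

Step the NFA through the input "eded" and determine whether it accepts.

initial (ε-close {0}): {0,1,2}
'e' @ 1: {3,4}
'd' @ 2: {1,2,5}  ✓accept
'e' @ 3: {3,4}
'd' @ 4: {1,2,5}  ✓accept
after full input: {1,2,5}  (accept=1 in)

Answer: ACCEPT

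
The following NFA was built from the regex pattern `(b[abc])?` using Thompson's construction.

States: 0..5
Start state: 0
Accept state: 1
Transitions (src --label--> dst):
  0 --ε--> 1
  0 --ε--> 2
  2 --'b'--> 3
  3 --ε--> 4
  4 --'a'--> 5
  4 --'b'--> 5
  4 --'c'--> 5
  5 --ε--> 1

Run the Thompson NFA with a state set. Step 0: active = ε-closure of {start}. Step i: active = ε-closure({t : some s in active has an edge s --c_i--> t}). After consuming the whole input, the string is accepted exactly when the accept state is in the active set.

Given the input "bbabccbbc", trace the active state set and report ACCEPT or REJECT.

Answer: REJECT

Derivation:
S₀ = ε-closure({0}) = {0,1,2}
'b' @ 1: {3,4}
'b' @ 2: {1,5}  (accept∈set)
'a' @ 3: {}  — no active states
rest 'bccbbc' ignored (set empty)
after full input: {}  (accept=1 not in)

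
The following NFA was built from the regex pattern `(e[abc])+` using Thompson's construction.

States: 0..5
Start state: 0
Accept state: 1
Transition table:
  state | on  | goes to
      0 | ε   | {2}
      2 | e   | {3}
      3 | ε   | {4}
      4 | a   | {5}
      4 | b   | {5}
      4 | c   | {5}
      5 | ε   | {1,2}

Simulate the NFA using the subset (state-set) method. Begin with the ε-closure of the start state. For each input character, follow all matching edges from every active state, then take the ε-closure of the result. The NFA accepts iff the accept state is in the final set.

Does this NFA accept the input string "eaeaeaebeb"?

Answer: ACCEPT

Steps:
start: ε-closure({0}) = {0,2}
'e' @ 1: {3,4}
'a' @ 2: {1,2,5}  (accept∈set)
'e' @ 3: {3,4}
'a' @ 4: {1,2,5}  (accept∈set)
'e' @ 5: {3,4}
'a' @ 6: {1,2,5}  (accept∈set)
'e' @ 7: {3,4}
'b' @ 8: {1,2,5}  (accept∈set)
'e' @ 9: {3,4}
'b' @ 10: {1,2,5}  (accept∈set)
after full input: {1,2,5}  (accept=1 in)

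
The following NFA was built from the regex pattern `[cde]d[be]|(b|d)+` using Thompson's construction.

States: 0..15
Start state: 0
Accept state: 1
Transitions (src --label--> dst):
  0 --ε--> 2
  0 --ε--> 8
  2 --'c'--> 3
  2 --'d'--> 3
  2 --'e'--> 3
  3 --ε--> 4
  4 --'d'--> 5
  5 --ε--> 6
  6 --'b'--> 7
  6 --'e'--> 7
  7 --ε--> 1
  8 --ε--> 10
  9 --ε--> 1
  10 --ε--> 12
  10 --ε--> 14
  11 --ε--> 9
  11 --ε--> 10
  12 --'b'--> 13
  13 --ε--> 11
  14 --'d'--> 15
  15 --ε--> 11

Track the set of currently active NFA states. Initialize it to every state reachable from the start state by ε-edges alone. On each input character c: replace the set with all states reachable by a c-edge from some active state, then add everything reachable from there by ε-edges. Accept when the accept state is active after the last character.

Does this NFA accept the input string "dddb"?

Answer: ACCEPT

Derivation:
start: ε-closure({0}) = {0,2,8,10,12,14}
'd' @ 1: {1,3,4,9,10,11,12,14,15}  ✓accept
'd' @ 2: {1,5,6,9,10,11,12,14,15}  ✓accept
'd' @ 3: {1,9,10,11,12,14,15}  ✓accept
'b' @ 4: {1,9,10,11,12,13,14}  ✓accept
after full input: {1,9,10,11,12,13,14}  (accept=1 in)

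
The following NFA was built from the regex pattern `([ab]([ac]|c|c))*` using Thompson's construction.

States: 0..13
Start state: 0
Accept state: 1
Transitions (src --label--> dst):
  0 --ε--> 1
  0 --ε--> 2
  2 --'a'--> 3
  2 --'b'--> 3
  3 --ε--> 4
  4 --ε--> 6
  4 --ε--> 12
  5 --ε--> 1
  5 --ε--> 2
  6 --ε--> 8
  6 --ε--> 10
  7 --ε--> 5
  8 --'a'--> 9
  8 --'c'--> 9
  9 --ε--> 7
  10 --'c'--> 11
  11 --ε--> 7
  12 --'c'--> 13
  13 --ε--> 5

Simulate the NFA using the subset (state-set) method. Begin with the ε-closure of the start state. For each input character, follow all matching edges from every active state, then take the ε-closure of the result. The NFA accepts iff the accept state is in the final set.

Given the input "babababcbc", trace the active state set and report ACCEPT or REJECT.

Answer: ACCEPT

Derivation:
start: ε-closure({0}) = {0,1,2}
'b' @ 1: {3,4,6,8,10,12}
'a' @ 2: {1,2,5,7,9}  [accepting]
'b' @ 3: {3,4,6,8,10,12}
'a' @ 4: {1,2,5,7,9}  [accepting]
'b' @ 5: {3,4,6,8,10,12}
'a' @ 6: {1,2,5,7,9}  [accepting]
'b' @ 7: {3,4,6,8,10,12}
'c' @ 8: {1,2,5,7,9,11,13}  [accepting]
'b' @ 9: {3,4,6,8,10,12}
'c' @ 10: {1,2,5,7,9,11,13}  [accepting]
after full input: {1,2,5,7,9,11,13}  (accept=1 in)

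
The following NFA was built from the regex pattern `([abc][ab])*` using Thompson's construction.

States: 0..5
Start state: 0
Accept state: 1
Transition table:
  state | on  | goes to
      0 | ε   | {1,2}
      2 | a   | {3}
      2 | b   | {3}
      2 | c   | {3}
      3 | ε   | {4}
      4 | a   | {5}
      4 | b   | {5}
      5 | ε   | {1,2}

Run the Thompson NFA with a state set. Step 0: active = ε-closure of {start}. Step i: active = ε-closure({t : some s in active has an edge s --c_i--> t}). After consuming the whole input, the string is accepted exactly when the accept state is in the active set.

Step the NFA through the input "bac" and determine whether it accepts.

Answer: REJECT

Derivation:
S₀ = ε-closure({0}) = {0,1,2}
'b' @ 1: {3,4}
'a' @ 2: {1,2,5}  [accepting]
'c' @ 3: {3,4}
end set {3,4} — state 1 not in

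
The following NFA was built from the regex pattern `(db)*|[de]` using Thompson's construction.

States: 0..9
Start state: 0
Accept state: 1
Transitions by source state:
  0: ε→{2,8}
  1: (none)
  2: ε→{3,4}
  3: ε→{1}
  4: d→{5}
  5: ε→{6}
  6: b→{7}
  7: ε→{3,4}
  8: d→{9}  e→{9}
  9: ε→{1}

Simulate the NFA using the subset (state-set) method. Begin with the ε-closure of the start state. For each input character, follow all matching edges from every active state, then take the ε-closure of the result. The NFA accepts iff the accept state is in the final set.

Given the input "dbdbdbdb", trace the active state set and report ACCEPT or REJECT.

initial (ε-close {0}): {0,1,2,3,4,8}
'd' @ 1: {1,5,6,9}  ✓accept
'b' @ 2: {1,3,4,7}  ✓accept
'd' @ 3: {5,6}
'b' @ 4: {1,3,4,7}  ✓accept
'd' @ 5: {5,6}
'b' @ 6: {1,3,4,7}  ✓accept
'd' @ 7: {5,6}
'b' @ 8: {1,3,4,7}  ✓accept
final: {1,3,4,7}; accept 1 in set

Answer: ACCEPT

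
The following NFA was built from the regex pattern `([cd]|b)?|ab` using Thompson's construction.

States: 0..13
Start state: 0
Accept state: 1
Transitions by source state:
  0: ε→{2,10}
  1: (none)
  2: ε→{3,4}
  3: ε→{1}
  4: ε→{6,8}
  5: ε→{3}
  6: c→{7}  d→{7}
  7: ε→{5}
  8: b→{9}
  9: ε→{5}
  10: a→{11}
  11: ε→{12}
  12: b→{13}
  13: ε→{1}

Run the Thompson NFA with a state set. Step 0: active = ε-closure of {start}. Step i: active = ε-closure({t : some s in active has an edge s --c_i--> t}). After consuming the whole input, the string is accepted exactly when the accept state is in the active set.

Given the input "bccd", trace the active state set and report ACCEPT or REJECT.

Answer: REJECT

Derivation:
start: ε-closure({0}) = {0,1,2,3,4,6,8,10}
'b' @ 1: {1,3,5,9}  [accepting]
'c' @ 2: {}  — state set empty
rest 'cd' ignored (set empty)
end set {} — state 1 not in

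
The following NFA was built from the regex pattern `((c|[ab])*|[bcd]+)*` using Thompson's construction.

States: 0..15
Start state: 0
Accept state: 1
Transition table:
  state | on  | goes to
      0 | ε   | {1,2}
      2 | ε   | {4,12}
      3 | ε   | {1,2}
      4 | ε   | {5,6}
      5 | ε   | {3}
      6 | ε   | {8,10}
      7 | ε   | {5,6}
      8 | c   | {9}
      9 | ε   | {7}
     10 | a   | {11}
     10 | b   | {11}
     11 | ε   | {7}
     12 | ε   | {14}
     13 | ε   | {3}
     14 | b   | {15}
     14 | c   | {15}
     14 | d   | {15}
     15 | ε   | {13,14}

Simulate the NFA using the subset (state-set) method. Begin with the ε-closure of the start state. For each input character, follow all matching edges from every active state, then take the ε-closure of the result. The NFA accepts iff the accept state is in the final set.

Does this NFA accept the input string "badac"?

Answer: ACCEPT

Steps:
initial (ε-close {0}): {0,1,2,3,4,5,6,8,10,12,14}
'b' @ 1: {1,2,3,4,5,6,7,8,10,11,12,13,14,15}  [accepting]
'a' @ 2: {1,2,3,4,5,6,7,8,10,11,12,14}  [accepting]
'd' @ 3: {1,2,3,4,5,6,8,10,12,13,14,15}  [accepting]
'a' @ 4: {1,2,3,4,5,6,7,8,10,11,12,14}  [accepting]
'c' @ 5: {1,2,3,4,5,6,7,8,9,10,12,13,14,15}  [accepting]
final: {1,2,3,4,5,6,7,8,9,10,12,13,14,15}; accept 1 in set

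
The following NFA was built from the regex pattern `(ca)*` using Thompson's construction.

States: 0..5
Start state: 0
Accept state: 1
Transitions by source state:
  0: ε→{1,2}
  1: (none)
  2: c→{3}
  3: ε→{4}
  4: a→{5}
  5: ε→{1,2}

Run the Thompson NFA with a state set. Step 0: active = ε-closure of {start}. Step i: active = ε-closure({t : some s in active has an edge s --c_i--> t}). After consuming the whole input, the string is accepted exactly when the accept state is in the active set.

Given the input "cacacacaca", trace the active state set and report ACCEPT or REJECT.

initial (ε-close {0}): {0,1,2}
'c' @ 1: {3,4}
'a' @ 2: {1,2,5}  ✓accept
'c' @ 3: {3,4}
'a' @ 4: {1,2,5}  ✓accept
'c' @ 5: {3,4}
'a' @ 6: {1,2,5}  ✓accept
'c' @ 7: {3,4}
'a' @ 8: {1,2,5}  ✓accept
'c' @ 9: {3,4}
'a' @ 10: {1,2,5}  ✓accept
end set {1,2,5} — state 1 in

Answer: ACCEPT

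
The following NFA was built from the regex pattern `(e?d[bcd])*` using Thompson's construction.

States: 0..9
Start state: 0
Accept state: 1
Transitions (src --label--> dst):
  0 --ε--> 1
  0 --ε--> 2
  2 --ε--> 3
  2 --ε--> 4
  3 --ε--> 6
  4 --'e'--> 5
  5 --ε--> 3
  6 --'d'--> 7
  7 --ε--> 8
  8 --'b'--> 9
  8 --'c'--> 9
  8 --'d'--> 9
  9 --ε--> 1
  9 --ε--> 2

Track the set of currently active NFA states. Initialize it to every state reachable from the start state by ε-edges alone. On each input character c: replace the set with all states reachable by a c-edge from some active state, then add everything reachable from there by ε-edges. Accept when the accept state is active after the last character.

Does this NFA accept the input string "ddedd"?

start: ε-closure({0}) = {0,1,2,3,4,6}
'd' @ 1: {7,8}
'd' @ 2: {1,2,3,4,6,9}  [accepting]
'e' @ 3: {3,5,6}
'd' @ 4: {7,8}
'd' @ 5: {1,2,3,4,6,9}  [accepting]
end set {1,2,3,4,6,9} — state 1 in

Answer: ACCEPT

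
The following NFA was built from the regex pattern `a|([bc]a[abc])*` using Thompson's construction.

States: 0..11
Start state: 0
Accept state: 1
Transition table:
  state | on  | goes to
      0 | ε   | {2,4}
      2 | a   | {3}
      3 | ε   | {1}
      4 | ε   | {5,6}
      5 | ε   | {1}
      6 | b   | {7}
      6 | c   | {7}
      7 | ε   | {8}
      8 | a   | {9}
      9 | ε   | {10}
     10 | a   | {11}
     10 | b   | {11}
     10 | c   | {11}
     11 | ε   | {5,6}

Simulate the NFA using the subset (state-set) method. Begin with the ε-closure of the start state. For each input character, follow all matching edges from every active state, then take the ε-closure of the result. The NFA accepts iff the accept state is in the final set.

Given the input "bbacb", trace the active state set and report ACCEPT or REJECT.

Answer: REJECT

Trace:
initial (ε-close {0}): {0,1,2,4,5,6}
'b' @ 1: {7,8}
'b' @ 2: {}  — state set empty
rest 'acb' ignored (set empty)
after full input: {}  (accept=1 not in)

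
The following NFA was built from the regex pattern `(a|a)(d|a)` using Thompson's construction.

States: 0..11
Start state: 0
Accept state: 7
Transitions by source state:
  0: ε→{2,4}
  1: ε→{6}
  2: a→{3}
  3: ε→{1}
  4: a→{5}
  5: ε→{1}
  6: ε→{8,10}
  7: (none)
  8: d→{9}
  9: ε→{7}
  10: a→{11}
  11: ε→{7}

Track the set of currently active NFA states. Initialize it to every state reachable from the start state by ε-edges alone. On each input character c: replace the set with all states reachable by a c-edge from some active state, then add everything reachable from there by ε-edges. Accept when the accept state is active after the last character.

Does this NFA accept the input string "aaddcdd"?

Answer: REJECT

Derivation:
start: ε-closure({0}) = {0,2,4}
'a' @ 1: {1,3,5,6,8,10}
'a' @ 2: {7,11}  [accepting]
'd' @ 3: {}  — state set empty
rest 'dcdd' ignored (set empty)
final: {}; accept 7 not in set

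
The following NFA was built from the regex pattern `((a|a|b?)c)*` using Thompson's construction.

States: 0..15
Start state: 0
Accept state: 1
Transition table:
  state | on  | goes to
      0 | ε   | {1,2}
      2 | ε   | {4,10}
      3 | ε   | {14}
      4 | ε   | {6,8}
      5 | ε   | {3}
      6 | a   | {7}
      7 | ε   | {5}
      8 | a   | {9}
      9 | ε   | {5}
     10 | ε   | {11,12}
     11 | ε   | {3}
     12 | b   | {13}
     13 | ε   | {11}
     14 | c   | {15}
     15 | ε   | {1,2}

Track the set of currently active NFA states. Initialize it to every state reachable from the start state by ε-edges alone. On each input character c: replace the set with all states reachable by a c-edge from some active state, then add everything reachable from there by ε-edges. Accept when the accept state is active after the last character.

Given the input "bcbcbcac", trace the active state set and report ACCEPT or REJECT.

S₀ = ε-closure({0}) = {0,1,2,3,4,6,8,10,11,12,14}
'b' @ 1: {3,11,13,14}
'c' @ 2: {1,2,3,4,6,8,10,11,12,14,15}  (accept∈set)
'b' @ 3: {3,11,13,14}
'c' @ 4: {1,2,3,4,6,8,10,11,12,14,15}  (accept∈set)
'b' @ 5: {3,11,13,14}
'c' @ 6: {1,2,3,4,6,8,10,11,12,14,15}  (accept∈set)
'a' @ 7: {3,5,7,9,14}
'c' @ 8: {1,2,3,4,6,8,10,11,12,14,15}  (accept∈set)
after full input: {1,2,3,4,6,8,10,11,12,14,15}  (accept=1 in)

Answer: ACCEPT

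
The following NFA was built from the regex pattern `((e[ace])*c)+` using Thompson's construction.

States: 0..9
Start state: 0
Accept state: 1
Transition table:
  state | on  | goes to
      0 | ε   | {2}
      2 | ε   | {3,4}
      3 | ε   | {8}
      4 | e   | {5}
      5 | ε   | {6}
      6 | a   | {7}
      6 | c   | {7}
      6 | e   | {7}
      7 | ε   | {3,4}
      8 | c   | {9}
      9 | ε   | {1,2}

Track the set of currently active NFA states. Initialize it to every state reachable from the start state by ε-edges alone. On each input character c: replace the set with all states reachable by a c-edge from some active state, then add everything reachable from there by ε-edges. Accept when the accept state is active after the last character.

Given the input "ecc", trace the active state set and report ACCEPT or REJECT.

Answer: ACCEPT

Steps:
S₀ = ε-closure({0}) = {0,2,3,4,8}
'e' @ 1: {5,6}
'c' @ 2: {3,4,7,8}
'c' @ 3: {1,2,3,4,8,9}  (accept∈set)
final: {1,2,3,4,8,9}; accept 1 in set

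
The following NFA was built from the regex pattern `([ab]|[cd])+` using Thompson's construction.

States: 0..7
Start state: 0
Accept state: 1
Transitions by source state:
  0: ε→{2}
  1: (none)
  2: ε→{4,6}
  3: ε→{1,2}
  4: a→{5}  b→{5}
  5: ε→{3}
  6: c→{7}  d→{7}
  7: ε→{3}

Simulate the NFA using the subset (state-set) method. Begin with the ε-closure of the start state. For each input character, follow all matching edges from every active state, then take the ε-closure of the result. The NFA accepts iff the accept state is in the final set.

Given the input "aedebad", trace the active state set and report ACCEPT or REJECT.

start: ε-closure({0}) = {0,2,4,6}
'a' @ 1: {1,2,3,4,5,6}  ✓accept
'e' @ 2: {}  — no active states
rest 'debad' ignored (set empty)
after full input: {}  (accept=1 not in)

Answer: REJECT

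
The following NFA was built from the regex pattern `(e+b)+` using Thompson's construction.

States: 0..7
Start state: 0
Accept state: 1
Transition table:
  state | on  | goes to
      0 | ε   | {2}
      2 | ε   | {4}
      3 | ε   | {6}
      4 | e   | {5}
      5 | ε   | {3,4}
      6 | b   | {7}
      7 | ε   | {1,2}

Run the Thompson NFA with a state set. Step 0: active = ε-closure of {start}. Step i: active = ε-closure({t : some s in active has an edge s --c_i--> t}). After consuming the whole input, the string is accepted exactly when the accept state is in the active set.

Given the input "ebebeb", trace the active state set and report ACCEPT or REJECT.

initial (ε-close {0}): {0,2,4}
'e' @ 1: {3,4,5,6}
'b' @ 2: {1,2,4,7}  [accepting]
'e' @ 3: {3,4,5,6}
'b' @ 4: {1,2,4,7}  [accepting]
'e' @ 5: {3,4,5,6}
'b' @ 6: {1,2,4,7}  [accepting]
final: {1,2,4,7}; accept 1 in set

Answer: ACCEPT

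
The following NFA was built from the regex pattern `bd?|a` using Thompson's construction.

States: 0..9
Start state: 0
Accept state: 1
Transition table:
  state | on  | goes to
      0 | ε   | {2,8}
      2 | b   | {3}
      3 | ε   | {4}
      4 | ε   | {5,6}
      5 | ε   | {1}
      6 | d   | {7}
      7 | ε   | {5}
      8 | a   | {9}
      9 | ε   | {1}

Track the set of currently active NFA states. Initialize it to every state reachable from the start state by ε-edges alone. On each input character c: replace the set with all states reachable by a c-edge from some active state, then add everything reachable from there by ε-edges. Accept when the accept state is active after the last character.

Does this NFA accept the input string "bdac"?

start: ε-closure({0}) = {0,2,8}
'b' @ 1: {1,3,4,5,6}  (accept∈set)
'd' @ 2: {1,5,7}  (accept∈set)
'a' @ 3: {}  — state set empty
rest 'c' ignored (set empty)
final: {}; accept 1 not in set

Answer: REJECT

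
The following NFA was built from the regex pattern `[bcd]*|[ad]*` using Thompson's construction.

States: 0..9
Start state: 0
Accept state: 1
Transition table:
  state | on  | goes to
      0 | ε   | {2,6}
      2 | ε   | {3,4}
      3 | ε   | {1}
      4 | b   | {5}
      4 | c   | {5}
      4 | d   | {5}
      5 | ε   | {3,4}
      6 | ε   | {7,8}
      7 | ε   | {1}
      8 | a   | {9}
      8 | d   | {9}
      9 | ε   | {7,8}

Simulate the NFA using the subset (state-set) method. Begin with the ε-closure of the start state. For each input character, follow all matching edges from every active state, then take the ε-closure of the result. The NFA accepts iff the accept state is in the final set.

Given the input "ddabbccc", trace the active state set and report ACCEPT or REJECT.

Answer: REJECT

Steps:
start: ε-closure({0}) = {0,1,2,3,4,6,7,8}
'd' @ 1: {1,3,4,5,7,8,9}  (accept∈set)
'd' @ 2: {1,3,4,5,7,8,9}  (accept∈set)
'a' @ 3: {1,7,8,9}  (accept∈set)
'b' @ 4: {}  — state set empty
rest 'bccc' ignored (set empty)
after full input: {}  (accept=1 not in)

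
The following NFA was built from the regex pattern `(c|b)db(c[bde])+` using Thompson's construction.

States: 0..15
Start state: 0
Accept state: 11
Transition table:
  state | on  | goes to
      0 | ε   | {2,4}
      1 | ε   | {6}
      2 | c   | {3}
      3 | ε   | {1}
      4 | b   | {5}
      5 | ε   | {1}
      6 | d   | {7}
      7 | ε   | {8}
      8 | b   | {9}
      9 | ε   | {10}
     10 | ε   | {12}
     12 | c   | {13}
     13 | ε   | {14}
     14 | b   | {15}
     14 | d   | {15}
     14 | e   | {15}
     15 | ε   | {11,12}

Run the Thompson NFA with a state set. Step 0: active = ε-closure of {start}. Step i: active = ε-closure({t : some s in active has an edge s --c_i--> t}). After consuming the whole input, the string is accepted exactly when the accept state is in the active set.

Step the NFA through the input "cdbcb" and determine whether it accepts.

Answer: ACCEPT

Trace:
initial (ε-close {0}): {0,2,4}
'c' @ 1: {1,3,6}
'd' @ 2: {7,8}
'b' @ 3: {9,10,12}
'c' @ 4: {13,14}
'b' @ 5: {11,12,15}  (accept∈set)
end set {11,12,15} — state 11 in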